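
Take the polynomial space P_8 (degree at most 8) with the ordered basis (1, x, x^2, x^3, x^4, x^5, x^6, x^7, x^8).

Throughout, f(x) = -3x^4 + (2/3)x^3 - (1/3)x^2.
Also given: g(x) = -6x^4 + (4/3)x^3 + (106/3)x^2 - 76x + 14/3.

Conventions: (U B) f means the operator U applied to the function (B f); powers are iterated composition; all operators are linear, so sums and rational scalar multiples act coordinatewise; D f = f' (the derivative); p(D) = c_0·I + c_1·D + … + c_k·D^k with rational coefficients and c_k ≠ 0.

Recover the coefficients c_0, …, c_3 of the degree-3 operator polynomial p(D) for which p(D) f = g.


D^0 f = -3x^4 + (2/3)x^3 - (1/3)x^2
D^1 f = -12x^3 + 2x^2 - (2/3)x
D^2 f = -36x^2 + 4x - 2/3
D^3 f = -72x + 4
matching coefficients of g against c_0 f + c_1 Df + … from the top degree down determines the c_i
solution: c_0 = 2, c_1 = 0, c_2 = -1, c_3 = 1

p(D) = 2·I − D^2 + D^3, i.e. c_0 = 2, c_1 = 0, c_2 = -1, c_3 = 1


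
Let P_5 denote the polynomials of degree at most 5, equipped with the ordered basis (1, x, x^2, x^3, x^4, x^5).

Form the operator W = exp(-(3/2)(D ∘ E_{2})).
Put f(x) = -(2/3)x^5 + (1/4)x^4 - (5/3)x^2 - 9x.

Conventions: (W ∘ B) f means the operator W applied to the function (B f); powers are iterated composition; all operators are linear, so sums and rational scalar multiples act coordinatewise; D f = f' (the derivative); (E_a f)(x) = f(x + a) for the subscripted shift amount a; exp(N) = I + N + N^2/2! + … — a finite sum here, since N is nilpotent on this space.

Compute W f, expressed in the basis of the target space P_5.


order-1 term: 5x^4 + (77/2)x^3 + 111x^2 + 147x + 183/2
order-2 term: -15x^3 - (1413/8)x^2 - 693x - 3639/4
order-3 term: (45/2)x^2 + (2133/8)x + 3159/4
order-4 term: -(135/8)x - 8559/64
order-5 term: 81/16
the series for exp(-(3/2)(D ∘ E_{2})) f terminates at order 5
exp(-(3/2)(D ∘ E_{2})) f = -(2/3)x^5 + (21/4)x^4 + (47/2)x^3 - (1075/24)x^2 - (1221/4)x - 10059/64

the image equals g(x) = -(2/3)x^5 + (21/4)x^4 + (47/2)x^3 - (1075/24)x^2 - (1221/4)x - 10059/64


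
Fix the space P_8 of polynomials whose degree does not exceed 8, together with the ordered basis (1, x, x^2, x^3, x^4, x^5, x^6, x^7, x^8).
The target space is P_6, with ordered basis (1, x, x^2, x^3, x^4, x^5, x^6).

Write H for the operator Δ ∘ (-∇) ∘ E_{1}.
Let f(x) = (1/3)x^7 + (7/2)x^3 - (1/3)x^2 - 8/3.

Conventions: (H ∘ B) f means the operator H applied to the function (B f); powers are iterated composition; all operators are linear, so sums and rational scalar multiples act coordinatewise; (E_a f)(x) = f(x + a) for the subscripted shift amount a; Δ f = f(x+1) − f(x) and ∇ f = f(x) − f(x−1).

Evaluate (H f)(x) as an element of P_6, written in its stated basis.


the image equals g(x) = -14x^5 - 70x^4 - (490/3)x^3 - 210x^2 - (497/3)x - 187/3

E_{1} f = (1/3)x^7 + (7/3)x^6 + 7x^5 + (35/3)x^4 + (91/6)x^3 + (103/6)x^2 + (73/6)x + 5/6
∇ E_{1} f = (7/3)x^6 + 7x^5 + (35/3)x^4 + (35/3)x^3 + (35/2)x^2 + (73/6)x + 7/2
(-∇) E_{1} f = -(7/3)x^6 - 7x^5 - (35/3)x^4 - (35/3)x^3 - (35/2)x^2 - (73/6)x - 7/2
Δ (-∇) E_{1} f = -14x^5 - 70x^4 - (490/3)x^3 - 210x^2 - (497/3)x - 187/3


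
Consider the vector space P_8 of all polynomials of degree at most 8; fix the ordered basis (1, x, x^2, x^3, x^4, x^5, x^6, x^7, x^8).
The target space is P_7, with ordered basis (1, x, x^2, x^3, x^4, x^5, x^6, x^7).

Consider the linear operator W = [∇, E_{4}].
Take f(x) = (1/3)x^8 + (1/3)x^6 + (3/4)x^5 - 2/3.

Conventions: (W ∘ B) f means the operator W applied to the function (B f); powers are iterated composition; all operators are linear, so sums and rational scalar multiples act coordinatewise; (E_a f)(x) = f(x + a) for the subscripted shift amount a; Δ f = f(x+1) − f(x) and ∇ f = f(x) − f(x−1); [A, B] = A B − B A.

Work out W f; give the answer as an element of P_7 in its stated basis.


g(x) = 0

E_{4} f = (1/3)x^8 + (32/3)x^7 + (449/3)x^6 + (14441/12)x^5 + (18205/3)x^4 + (58984/3)x^3 + (119968/3)x^2 + (140096/3)x + 23978
∇ E_{4} f = (8/3)x^7 + (196/3)x^6 + (2078/3)x^5 + (49465/12)x^4 + (89267/6)x^3 + (195467/6)x^2 + (480923/12)x + 256397/12
∇ f = (8/3)x^7 - (28/3)x^6 + (62/3)x^5 - (295/12)x^4 + (107/6)x^3 - (41/6)x^2 + (11/12)x + 1/12
E_{4} ∇ f = (8/3)x^7 + (196/3)x^6 + (2078/3)x^5 + (49465/12)x^4 + (89267/6)x^3 + (195467/6)x^2 + (480923/12)x + 256397/12
[∇, E_{4}] f = 0


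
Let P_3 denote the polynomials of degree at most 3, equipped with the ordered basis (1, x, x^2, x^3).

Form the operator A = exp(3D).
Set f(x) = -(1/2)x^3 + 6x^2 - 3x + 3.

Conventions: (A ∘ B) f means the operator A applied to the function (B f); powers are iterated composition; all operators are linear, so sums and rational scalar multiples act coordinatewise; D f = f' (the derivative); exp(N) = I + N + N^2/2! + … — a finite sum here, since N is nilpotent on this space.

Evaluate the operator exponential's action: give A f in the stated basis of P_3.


order-1 term: -(9/2)x^2 + 36x - 9
order-2 term: -(27/2)x + 54
order-3 term: -27/2
the series for exp(3D) f terminates at order 3
exp(3D) f = -(1/2)x^3 + (3/2)x^2 + (39/2)x + 69/2

the result is g(x) = -(1/2)x^3 + (3/2)x^2 + (39/2)x + 69/2


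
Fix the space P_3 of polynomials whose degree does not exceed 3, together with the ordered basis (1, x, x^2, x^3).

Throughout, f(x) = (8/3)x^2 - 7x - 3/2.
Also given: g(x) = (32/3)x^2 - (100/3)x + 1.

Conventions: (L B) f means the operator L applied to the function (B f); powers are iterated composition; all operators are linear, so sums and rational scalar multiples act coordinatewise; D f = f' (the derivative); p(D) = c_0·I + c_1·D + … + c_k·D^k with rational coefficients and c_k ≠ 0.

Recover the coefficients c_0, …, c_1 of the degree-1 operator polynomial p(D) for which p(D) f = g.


D^0 f = (8/3)x^2 - 7x - 3/2
D^1 f = (16/3)x - 7
matching coefficients of g against c_0 f + c_1 Df + … from the top degree down determines the c_i
solution: c_0 = 4, c_1 = -1

c_0 = 4, c_1 = -1


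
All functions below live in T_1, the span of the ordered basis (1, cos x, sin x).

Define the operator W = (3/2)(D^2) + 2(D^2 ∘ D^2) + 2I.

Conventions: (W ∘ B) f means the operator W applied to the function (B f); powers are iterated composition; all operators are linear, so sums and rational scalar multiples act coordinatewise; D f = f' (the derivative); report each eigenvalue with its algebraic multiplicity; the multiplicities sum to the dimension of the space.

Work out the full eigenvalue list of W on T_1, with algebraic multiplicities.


image of 1: 2
image of cos x: (5/2)cos x
image of sin x: (5/2)sin x
the matrix is diagonal; its diagonal is (2, 5/2, 5/2)
for a triangular matrix the eigenvalues are the diagonal entries, with algebraic multiplicity their repetition count

λ = 2 (multiplicity 1), λ = 5/2 (multiplicity 2)


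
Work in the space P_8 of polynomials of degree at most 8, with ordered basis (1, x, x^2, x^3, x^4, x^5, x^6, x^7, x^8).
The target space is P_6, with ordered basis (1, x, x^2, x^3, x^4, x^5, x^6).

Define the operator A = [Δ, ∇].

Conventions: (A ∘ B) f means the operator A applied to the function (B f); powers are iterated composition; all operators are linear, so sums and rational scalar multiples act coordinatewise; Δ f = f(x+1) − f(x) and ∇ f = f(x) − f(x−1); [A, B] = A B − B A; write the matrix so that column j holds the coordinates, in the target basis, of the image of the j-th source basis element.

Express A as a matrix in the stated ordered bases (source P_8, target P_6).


image of 1: 0
image of x: 0
image of x^2: 0
image of x^3: 0
image of x^4: 0
image of x^5: 0
image of x^6: 0
image of x^7: 0
image of x^8: 0
each image's coordinates form column j of the matrix

the matrix is [[0, 0, 0, 0, 0, 0, 0, 0, 0]; [0, 0, 0, 0, 0, 0, 0, 0, 0]; [0, 0, 0, 0, 0, 0, 0, 0, 0]; [0, 0, 0, 0, 0, 0, 0, 0, 0]; [0, 0, 0, 0, 0, 0, 0, 0, 0]; [0, 0, 0, 0, 0, 0, 0, 0, 0]; [0, 0, 0, 0, 0, 0, 0, 0, 0]] (rows listed top to bottom)


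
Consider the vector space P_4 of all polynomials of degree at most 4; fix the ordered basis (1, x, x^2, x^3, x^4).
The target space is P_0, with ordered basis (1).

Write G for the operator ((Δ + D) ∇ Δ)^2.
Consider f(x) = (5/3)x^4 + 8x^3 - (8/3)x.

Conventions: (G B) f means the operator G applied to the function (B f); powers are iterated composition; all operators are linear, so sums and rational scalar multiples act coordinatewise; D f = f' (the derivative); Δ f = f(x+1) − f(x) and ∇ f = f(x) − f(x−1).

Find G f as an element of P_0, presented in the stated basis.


Δ f = (20/3)x^3 + 34x^2 + (92/3)x + 7
∇ Δ f = 20x^2 + 48x + 10/3
Δ (∇ Δ) f = 40x + 68
D (∇ Δ) f = 40x + 48
(Δ + D) (∇ Δ) f = 80x + 116
Δ ((Δ + D) ∇ Δ) f = 80
∇ Δ ((Δ + D) ∇ Δ) f = 0
Δ (∇ Δ) ((Δ + D) ∇ Δ) f = 0
D (∇ Δ) ((Δ + D) ∇ Δ) f = 0
(Δ + D) (∇ Δ) ((Δ + D) ∇ Δ) f = 0

g(x) = 0


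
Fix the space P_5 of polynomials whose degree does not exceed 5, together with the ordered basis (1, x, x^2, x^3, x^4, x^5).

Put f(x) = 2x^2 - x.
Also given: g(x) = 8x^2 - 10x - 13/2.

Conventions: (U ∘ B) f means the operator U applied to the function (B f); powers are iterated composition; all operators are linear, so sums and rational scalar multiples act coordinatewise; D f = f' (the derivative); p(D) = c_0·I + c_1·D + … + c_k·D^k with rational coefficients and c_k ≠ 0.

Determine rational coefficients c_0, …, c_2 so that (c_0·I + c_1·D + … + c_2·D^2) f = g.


D^0 f = 2x^2 - x
D^1 f = 4x - 1
D^2 f = 4
matching coefficients of g against c_0 f + c_1 Df + … from the top degree down determines the c_i
solution: c_0 = 4, c_1 = -3/2, c_2 = -2

p(D) = 4·I − (3/2)·D − 2·D^2, i.e. c_0 = 4, c_1 = -3/2, c_2 = -2


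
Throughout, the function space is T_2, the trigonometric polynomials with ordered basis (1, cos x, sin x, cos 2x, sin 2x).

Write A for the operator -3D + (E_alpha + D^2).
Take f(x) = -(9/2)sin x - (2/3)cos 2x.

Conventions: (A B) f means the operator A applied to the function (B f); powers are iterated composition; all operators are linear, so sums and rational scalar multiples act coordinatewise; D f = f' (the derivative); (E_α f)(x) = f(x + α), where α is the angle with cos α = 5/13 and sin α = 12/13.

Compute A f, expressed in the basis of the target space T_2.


the image equals g(x) = (243/26)cos x + (36/13)sin x + (530/169)cos 2x - (596/169)sin 2x

D f = -(9/2)cos x + (4/3)sin 2x
(-3D) f = (27/2)cos x - 4sin 2x
E_alpha f = -(54/13)cos x - (45/26)sin x + (238/507)cos 2x + (80/169)sin 2x
D f = -(9/2)cos x + (4/3)sin 2x
D D f = (9/2)sin x + (8/3)cos 2x
(E_alpha + D^2) f = -(54/13)cos x + (36/13)sin x + (530/169)cos 2x + (80/169)sin 2x
(-3D + (E_alpha + D^2)) f = (243/26)cos x + (36/13)sin x + (530/169)cos 2x - (596/169)sin 2x


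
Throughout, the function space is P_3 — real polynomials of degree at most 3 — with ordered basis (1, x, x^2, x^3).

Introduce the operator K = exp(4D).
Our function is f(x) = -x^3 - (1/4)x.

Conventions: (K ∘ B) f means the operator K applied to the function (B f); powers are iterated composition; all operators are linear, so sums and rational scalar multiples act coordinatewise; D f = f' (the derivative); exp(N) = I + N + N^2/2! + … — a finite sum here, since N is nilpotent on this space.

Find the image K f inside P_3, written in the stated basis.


order-1 term: -12x^2 - 1
order-2 term: -48x
order-3 term: -64
the series for exp(4D) f terminates at order 3
exp(4D) f = -x^3 - 12x^2 - (193/4)x - 65

the result is g(x) = -x^3 - 12x^2 - (193/4)x - 65


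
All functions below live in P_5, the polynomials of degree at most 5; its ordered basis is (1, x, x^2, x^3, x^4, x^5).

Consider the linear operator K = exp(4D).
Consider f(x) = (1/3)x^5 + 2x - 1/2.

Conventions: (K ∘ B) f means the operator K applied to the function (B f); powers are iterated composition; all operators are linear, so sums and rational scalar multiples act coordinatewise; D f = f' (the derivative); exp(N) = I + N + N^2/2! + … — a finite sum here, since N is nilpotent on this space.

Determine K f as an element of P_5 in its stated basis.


order-1 term: (20/3)x^4 + 8
order-2 term: (160/3)x^3
order-3 term: (640/3)x^2
order-4 term: (1280/3)x
order-5 term: 1024/3
the series for exp(4D) f terminates at order 5
exp(4D) f = (1/3)x^5 + (20/3)x^4 + (160/3)x^3 + (640/3)x^2 + (1286/3)x + 2093/6

the result is g(x) = (1/3)x^5 + (20/3)x^4 + (160/3)x^3 + (640/3)x^2 + (1286/3)x + 2093/6


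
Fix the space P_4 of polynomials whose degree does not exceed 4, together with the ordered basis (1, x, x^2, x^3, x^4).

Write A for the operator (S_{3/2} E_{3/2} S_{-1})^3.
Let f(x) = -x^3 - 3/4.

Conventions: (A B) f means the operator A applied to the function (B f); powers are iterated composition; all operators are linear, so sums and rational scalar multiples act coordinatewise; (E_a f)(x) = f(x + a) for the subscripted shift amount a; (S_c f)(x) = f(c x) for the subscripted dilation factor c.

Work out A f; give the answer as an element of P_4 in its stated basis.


the result is g(x) = (19683/512)x^3 + (45927/512)x^2 + (35721/512)x + 8877/512

S_{-1} f = x^3 - 3/4
E_{3/2} S_{-1} f = x^3 + (9/2)x^2 + (27/4)x + 21/8
S_{3/2} E_{3/2} S_{-1} f = (27/8)x^3 + (81/8)x^2 + (81/8)x + 21/8
S_{-1} (S_{3/2} E_{3/2} S_{-1}) f = -(27/8)x^3 + (81/8)x^2 - (81/8)x + 21/8
E_{3/2} S_{-1} (S_{3/2} E_{3/2} S_{-1}) f = -(27/8)x^3 - (81/16)x^2 - (81/32)x - 75/64
S_{3/2} E_{3/2} S_{-1} (S_{3/2} E_{3/2} S_{-1}) f = -(729/64)x^3 - (729/64)x^2 - (243/64)x - 75/64
S_{-1} (S_{3/2} E_{3/2} S_{-1}) (S_{3/2} E_{3/2} S_{-1}) f = (729/64)x^3 - (729/64)x^2 + (243/64)x - 75/64
E_{3/2} S_{-1} (S_{3/2} E_{3/2} S_{-1}) (S_{3/2} E_{3/2} S_{-1}) f = (729/64)x^3 + (5103/128)x^2 + (11907/256)x + 8877/512
S_{3/2} E_{3/2} S_{-1} (S_{3/2} E_{3/2} S_{-1}) (S_{3/2} E_{3/2} S_{-1}) f = (19683/512)x^3 + (45927/512)x^2 + (35721/512)x + 8877/512


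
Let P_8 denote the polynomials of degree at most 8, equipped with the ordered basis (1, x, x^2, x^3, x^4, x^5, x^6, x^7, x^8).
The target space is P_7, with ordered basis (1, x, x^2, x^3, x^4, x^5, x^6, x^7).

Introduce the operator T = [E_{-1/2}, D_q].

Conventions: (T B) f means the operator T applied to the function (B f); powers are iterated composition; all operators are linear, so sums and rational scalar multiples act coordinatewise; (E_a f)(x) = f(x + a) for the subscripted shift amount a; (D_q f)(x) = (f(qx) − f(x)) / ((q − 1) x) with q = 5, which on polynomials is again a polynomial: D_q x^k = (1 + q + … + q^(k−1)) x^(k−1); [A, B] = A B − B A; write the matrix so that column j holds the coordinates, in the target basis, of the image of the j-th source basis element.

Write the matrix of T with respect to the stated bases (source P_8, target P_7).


image of 1: 0
image of x: 0
image of x^2: -2
image of x^3: -22x + 7
image of x^4: -172x^2 + 108x - 19
image of x^5: -1172x^3 + 1094x^2 - 383x + 97/2
image of x^6: -7422x^4 + 9180x^3 - 4805x^2 + 1215x - 975/8
image of x^7: -44922x^5 + 69141x^4 - 48145x^3 + (36485/2)x^2 - (29265/8)x + 4881/16
image of x^8: -263672x^6 + 485352x^5 - 421778x^4 + 212940x^3 - (128065/2)x^2 + (21357/2)x - 6103/8
each image's coordinates form column j of the matrix

the matrix is [[0, 0, -2, 7, -19, 97/2, -975/8, 4881/16, -6103/8]; [0, 0, 0, -22, 108, -383, 1215, -29265/8, 21357/2]; [0, 0, 0, 0, -172, 1094, -4805, 36485/2, -128065/2]; [0, 0, 0, 0, 0, -1172, 9180, -48145, 212940]; [0, 0, 0, 0, 0, 0, -7422, 69141, -421778]; [0, 0, 0, 0, 0, 0, 0, -44922, 485352]; [0, 0, 0, 0, 0, 0, 0, 0, -263672]; [0, 0, 0, 0, 0, 0, 0, 0, 0]] (rows listed top to bottom)


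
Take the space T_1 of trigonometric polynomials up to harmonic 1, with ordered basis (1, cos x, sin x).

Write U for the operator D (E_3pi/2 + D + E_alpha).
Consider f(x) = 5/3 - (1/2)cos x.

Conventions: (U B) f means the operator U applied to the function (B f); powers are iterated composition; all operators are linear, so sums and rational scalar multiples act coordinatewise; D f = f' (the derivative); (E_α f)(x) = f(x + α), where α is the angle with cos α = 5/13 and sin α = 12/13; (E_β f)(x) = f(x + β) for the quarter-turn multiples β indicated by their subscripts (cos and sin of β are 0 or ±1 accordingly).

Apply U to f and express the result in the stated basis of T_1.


the result is g(x) = (6/13)cos x + (5/26)sin x

E_3pi/2 f = 5/3 - (1/2)sin x
D f = (1/2)sin x
E_alpha f = 5/3 - (5/26)cos x + (6/13)sin x
(E_3pi/2 + D + E_alpha) f = 10/3 - (5/26)cos x + (6/13)sin x
D (E_3pi/2 + D + E_alpha) f = (6/13)cos x + (5/26)sin x


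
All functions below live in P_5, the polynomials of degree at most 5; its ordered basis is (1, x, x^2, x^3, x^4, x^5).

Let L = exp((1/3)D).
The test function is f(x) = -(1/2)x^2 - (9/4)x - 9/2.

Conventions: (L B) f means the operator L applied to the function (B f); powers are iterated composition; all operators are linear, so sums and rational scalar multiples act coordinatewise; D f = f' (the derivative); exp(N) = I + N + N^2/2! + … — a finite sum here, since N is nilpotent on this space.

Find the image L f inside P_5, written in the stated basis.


order-1 term: -(1/3)x - 3/4
order-2 term: -1/18
the series for exp((1/3)D) f terminates at order 2
exp((1/3)D) f = -(1/2)x^2 - (31/12)x - 191/36

the result is g(x) = -(1/2)x^2 - (31/12)x - 191/36


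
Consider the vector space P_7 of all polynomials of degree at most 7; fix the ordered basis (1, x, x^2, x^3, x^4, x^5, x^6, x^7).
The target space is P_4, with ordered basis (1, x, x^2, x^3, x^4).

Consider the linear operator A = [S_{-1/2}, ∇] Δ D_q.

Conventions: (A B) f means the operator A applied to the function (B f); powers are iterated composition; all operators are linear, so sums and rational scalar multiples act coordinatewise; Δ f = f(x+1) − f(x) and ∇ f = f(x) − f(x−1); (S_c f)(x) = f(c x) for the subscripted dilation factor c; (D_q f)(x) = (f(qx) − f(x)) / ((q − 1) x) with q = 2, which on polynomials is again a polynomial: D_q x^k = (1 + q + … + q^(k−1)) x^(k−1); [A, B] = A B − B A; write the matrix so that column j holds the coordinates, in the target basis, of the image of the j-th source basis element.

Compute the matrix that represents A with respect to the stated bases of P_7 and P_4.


the matrix is [[0, 0, 0, 21, 135/4, 186, 6615/16, 12573/8]; [0, 0, 0, 0, -135/2, -279/2, -945, -40005/16]; [0, 0, 0, 0, 0, 279/2, 2835/8, 5715/2]; [0, 0, 0, 0, 0, 0, -945/4, -5715/8]; [0, 0, 0, 0, 0, 0, 0, 5715/16]] (rows listed top to bottom)

image of 1: 0
image of x: 0
image of x^2: 0
image of x^3: 21
image of x^4: -(135/2)x + 135/4
image of x^5: (279/2)x^2 - (279/2)x + 186
image of x^6: -(945/4)x^3 + (2835/8)x^2 - 945x + 6615/16
image of x^7: (5715/16)x^4 - (5715/8)x^3 + (5715/2)x^2 - (40005/16)x + 12573/8
each image's coordinates form column j of the matrix


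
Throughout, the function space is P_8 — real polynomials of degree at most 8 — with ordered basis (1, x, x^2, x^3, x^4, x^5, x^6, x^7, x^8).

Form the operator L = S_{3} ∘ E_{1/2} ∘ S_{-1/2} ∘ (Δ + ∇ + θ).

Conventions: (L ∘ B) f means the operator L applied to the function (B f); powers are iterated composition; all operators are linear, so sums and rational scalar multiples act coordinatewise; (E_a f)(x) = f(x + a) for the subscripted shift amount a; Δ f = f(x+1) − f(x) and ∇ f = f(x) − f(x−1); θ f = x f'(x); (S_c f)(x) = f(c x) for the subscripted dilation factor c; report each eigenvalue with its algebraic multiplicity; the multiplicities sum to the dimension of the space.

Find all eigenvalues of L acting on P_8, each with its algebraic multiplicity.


λ = -15309/128 (multiplicity 1), λ = -1215/32 (multiplicity 1), λ = -81/8 (multiplicity 1), λ = -3/2 (multiplicity 1), λ = 0 (multiplicity 1), λ = 9/2 (multiplicity 1), λ = 81/4 (multiplicity 1), λ = 2187/32 (multiplicity 1), λ = 6561/32 (multiplicity 1)

image of 1: 0
image of x: -(3/2)x + 7/4
image of x^2: (9/2)x^2 - (9/2)x - 7/8
image of x^3: -(81/8)x^3 + (135/16)x^2 + (117/32)x + 149/64
image of x^4: (81/4)x^4 - (27/2)x^3 - (81/8)x^2 - (111/8)x - 135/64
image of x^5: -(1215/32)x^5 + (1215/64)x^4 + (1485/64)x^3 + (6615/128)x^2 + (8085/512)x + 3363/1024
image of x^6: (2187/32)x^6 - (729/32)x^5 - (6075/128)x^4 - (9855/64)x^3 - (36315/512)x^2 - (15129/512)x - 7445/2048
image of x^7: -(15309/128)x^7 + (5103/256)x^6 + (45927/512)x^5 + (411075/1024)x^4 + (507465/2048)x^3 + (635229/4096)x^2 + (312669/8192)x + 80305/16384
image of x^8: (6561/32)x^8 - (5103/32)x^6 - (15309/16)x^5 - (189945/256)x^4 - (19845/32)x^3 - (117243/512)x^2 - (15057/256)x - 48007/8192
the matrix is upper triangular; its diagonal is (0, -3/2, 9/2, -81/8, 81/4, -1215/32, 2187/32, -15309/128, 6561/32)
for a triangular matrix the eigenvalues are the diagonal entries, with algebraic multiplicity their repetition count


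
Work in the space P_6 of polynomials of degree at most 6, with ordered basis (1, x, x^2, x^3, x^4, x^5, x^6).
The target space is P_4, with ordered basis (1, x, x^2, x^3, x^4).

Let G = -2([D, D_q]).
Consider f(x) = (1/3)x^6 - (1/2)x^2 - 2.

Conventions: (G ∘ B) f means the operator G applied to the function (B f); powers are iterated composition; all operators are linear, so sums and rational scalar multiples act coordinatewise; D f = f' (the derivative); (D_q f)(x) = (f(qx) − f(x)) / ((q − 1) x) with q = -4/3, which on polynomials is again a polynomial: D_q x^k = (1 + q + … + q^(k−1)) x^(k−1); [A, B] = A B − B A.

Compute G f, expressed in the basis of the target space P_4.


g(x) = (11326/729)x^4 - 7/3

D_q f = -(481/729)x^5 + (1/6)x
D D_q f = -(2405/729)x^4 + 1/6
D f = 2x^5 - x
D_q D f = (362/81)x^4 - 1
[D, D_q] f = -(5663/729)x^4 + 7/6
(-2([D, D_q])) f = (11326/729)x^4 - 7/3


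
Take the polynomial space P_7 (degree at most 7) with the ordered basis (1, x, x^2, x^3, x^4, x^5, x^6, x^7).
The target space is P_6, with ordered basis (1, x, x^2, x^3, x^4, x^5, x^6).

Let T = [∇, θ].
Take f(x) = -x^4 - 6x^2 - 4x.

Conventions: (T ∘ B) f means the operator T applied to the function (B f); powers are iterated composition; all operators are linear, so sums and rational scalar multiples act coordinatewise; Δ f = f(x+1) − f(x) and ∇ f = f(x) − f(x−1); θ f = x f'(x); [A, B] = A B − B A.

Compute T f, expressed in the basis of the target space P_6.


θ f = -4x^4 - 12x^2 - 4x
∇ θ f = -16x^3 + 24x^2 - 40x + 12
∇ f = -4x^3 + 6x^2 - 16x + 3
θ ∇ f = -12x^3 + 12x^2 - 16x
[∇, θ] f = -4x^3 + 12x^2 - 24x + 12

the image equals g(x) = -4x^3 + 12x^2 - 24x + 12


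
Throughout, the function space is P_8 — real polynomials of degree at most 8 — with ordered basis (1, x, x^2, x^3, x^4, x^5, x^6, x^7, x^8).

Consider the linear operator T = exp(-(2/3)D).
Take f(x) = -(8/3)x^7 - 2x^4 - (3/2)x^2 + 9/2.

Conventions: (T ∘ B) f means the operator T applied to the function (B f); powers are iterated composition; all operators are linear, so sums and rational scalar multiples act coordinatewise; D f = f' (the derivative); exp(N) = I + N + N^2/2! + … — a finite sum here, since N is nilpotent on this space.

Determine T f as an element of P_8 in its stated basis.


order-1 term: (112/9)x^6 + (16/3)x^3 + 2x
order-2 term: -(224/9)x^5 - (16/3)x^2 - 2/3
order-3 term: (2240/81)x^4 + (64/27)x
order-4 term: -(4480/243)x^3 - 32/81
order-5 term: (1792/243)x^2
order-6 term: -(3584/2187)x
order-7 term: 1024/6561
the series for exp(-(2/3)D) f terminates at order 7
exp(-(2/3)D) f = -(8/3)x^7 + (112/9)x^6 - (224/9)x^5 + (2078/81)x^4 - (3184/243)x^3 + (263/486)x^2 + (5974/2187)x + 47165/13122

the result is g(x) = -(8/3)x^7 + (112/9)x^6 - (224/9)x^5 + (2078/81)x^4 - (3184/243)x^3 + (263/486)x^2 + (5974/2187)x + 47165/13122


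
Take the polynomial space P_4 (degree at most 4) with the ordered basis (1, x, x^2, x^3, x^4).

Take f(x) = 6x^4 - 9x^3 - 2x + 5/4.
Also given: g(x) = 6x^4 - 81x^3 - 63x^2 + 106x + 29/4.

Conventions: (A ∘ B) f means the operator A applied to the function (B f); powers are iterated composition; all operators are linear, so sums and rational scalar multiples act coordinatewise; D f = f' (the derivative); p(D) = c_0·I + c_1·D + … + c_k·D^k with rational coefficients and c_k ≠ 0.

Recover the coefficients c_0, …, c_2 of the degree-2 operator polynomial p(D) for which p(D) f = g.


D^0 f = 6x^4 - 9x^3 - 2x + 5/4
D^1 f = 24x^3 - 27x^2 - 2
D^2 f = 72x^2 - 54x
matching coefficients of g against c_0 f + c_1 Df + … from the top degree down determines the c_i
solution: c_0 = 1, c_1 = -3, c_2 = -2

p(D) = I − 3·D − 2·D^2, i.e. c_0 = 1, c_1 = -3, c_2 = -2


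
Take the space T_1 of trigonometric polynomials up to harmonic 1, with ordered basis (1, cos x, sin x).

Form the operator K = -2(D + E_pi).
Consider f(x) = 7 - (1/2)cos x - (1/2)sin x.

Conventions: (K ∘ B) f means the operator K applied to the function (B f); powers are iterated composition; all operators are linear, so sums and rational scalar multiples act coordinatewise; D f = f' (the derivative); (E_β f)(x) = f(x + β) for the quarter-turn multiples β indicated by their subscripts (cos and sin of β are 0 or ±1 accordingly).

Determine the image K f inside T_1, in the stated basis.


g(x) = -14 - 2sin x

D f = -(1/2)cos x + (1/2)sin x
E_pi f = 7 + (1/2)cos x + (1/2)sin x
(D + E_pi) f = 7 + sin x
(-2(D + E_pi)) f = -14 - 2sin x


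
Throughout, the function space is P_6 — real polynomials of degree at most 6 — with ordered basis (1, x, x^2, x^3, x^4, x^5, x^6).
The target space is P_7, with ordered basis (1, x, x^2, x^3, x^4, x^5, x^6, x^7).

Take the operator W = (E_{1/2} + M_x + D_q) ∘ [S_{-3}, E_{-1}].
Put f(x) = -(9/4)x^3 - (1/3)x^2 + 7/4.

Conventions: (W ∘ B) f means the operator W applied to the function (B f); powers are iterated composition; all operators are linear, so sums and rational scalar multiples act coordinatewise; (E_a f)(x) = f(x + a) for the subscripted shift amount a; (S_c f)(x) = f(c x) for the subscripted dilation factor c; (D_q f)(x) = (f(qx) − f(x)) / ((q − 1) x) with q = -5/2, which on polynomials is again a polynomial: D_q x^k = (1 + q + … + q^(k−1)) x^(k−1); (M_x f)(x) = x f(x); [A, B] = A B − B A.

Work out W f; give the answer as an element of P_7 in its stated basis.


the result is g(x) = 243x^3 + 73x^2 - (1355/6)x - 1543/12

E_{-1} f = -(9/4)x^3 + (77/12)x^2 - (73/12)x + 11/3
S_{-3} E_{-1} f = (243/4)x^3 + (231/4)x^2 + (73/4)x + 11/3
S_{-3} f = (243/4)x^3 - 3x^2 + 7/4
E_{-1} S_{-3} f = (243/4)x^3 - (741/4)x^2 + (753/4)x - 62
[S_{-3}, E_{-1}] f = 243x^2 - 170x + 197/3
E_{1/2} [S_{-3}, E_{-1}] f = 243x^2 + 73x + 497/12
M_x [S_{-3}, E_{-1}] f = 243x^3 - 170x^2 + (197/3)x
D_q [S_{-3}, E_{-1}] f = -(729/2)x - 170
(E_{1/2} + M_x + D_q) [S_{-3}, E_{-1}] f = 243x^3 + 73x^2 - (1355/6)x - 1543/12


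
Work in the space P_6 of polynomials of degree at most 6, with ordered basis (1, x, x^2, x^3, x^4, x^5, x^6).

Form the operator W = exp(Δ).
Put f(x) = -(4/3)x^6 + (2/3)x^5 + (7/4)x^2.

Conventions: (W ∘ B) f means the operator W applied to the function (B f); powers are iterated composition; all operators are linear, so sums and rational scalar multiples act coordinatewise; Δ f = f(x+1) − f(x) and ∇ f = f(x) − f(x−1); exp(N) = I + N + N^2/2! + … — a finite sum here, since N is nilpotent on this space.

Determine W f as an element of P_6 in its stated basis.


the image equals g(x) = -(4/3)x^6 - (22/3)x^5 - (110/3)x^4 - 120x^3 - (3179/12)x^2 - (725/2)x - 465/2

order-1 term: -8x^5 - (50/3)x^4 - 20x^3 - (40/3)x^2 - (7/6)x + 13/12
order-2 term: -20x^4 - (220/3)x^3 - 120x^2 - (290/3)x - 355/12
order-3 term: -(80/3)x^3 - (340/3)x^2 - 180x - 310/3
order-4 term: -20x^2 - (230/3)x - 80
order-5 term: -8x - 58/3
order-6 term: -4/3
the series for exp(Δ) f terminates at order 6
exp(Δ) f = -(4/3)x^6 - (22/3)x^5 - (110/3)x^4 - 120x^3 - (3179/12)x^2 - (725/2)x - 465/2


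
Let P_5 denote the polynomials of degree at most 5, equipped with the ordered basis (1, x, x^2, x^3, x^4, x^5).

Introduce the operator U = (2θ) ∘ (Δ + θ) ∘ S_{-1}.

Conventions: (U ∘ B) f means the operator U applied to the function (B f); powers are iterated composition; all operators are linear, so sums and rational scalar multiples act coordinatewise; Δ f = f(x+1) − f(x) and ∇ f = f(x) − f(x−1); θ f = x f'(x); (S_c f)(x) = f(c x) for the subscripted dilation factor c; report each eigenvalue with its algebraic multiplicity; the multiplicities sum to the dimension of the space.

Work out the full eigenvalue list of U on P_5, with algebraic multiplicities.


λ = -50 (multiplicity 1), λ = -18 (multiplicity 1), λ = -2 (multiplicity 1), λ = 0 (multiplicity 1), λ = 8 (multiplicity 1), λ = 32 (multiplicity 1)

image of 1: 0
image of x: -2x
image of x^2: 8x^2 + 4x
image of x^3: -18x^3 - 12x^2 - 6x
image of x^4: 32x^4 + 24x^3 + 24x^2 + 8x
image of x^5: -50x^5 - 40x^4 - 60x^3 - 40x^2 - 10x
the matrix is upper triangular; its diagonal is (0, -2, 8, -18, 32, -50)
for a triangular matrix the eigenvalues are the diagonal entries, with algebraic multiplicity their repetition count


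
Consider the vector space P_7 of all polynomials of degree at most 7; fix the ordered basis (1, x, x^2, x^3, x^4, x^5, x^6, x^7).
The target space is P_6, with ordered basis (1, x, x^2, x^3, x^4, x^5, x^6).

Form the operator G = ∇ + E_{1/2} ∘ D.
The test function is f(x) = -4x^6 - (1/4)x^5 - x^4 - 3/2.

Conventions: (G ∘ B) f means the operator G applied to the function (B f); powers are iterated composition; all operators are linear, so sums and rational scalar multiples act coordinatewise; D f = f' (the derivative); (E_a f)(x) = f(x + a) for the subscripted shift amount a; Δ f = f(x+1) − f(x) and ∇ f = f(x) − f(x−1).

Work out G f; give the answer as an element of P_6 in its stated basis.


∇ f = -24x^5 + (235/4)x^4 - (163/2)x^3 + (127/2)x^2 - (107/4)x + 19/4
D f = -24x^5 - (5/4)x^4 - 4x^3
E_{1/2} D f = -24x^5 - (245/4)x^4 - (133/2)x^3 - (303/8)x^2 - (89/8)x - 85/64
(∇ + E_{1/2} ∘ D) f = -48x^5 - (5/2)x^4 - 148x^3 + (205/8)x^2 - (303/8)x + 219/64

the image equals g(x) = -48x^5 - (5/2)x^4 - 148x^3 + (205/8)x^2 - (303/8)x + 219/64


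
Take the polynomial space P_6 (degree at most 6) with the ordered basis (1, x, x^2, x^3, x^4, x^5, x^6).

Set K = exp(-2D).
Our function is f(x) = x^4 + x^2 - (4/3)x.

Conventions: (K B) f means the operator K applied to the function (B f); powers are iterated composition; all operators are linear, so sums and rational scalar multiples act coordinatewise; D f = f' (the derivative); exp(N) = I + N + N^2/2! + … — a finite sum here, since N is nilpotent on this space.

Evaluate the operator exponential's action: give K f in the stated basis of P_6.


the image equals g(x) = x^4 - 8x^3 + 25x^2 - (112/3)x + 68/3

order-1 term: -8x^3 - 4x + 8/3
order-2 term: 24x^2 + 4
order-3 term: -32x
order-4 term: 16
the series for exp(-2D) f terminates at order 4
exp(-2D) f = x^4 - 8x^3 + 25x^2 - (112/3)x + 68/3


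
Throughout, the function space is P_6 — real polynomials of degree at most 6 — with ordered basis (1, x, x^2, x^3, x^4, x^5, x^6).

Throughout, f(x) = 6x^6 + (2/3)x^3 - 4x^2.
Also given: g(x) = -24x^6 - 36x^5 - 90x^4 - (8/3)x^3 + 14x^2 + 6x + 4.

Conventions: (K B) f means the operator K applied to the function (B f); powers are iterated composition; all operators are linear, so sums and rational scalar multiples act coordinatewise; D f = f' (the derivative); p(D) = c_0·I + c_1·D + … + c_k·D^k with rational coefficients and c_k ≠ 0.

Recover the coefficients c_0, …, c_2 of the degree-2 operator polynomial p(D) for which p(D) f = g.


D^0 f = 6x^6 + (2/3)x^3 - 4x^2
D^1 f = 36x^5 + 2x^2 - 8x
D^2 f = 180x^4 + 4x - 8
matching coefficients of g against c_0 f + c_1 Df + … from the top degree down determines the c_i
solution: c_0 = -4, c_1 = -1, c_2 = -1/2

c_0 = -4, c_1 = -1, c_2 = -1/2


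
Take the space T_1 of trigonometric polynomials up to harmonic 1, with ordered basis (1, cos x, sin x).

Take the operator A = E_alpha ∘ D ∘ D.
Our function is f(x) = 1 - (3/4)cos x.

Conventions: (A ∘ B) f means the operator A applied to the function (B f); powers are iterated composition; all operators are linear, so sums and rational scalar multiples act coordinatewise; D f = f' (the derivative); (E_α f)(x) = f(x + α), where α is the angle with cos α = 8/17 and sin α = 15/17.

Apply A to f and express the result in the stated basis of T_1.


the result is g(x) = (6/17)cos x - (45/68)sin x

D f = (3/4)sin x
D D f = (3/4)cos x
E_alpha (D ∘ D) f = (6/17)cos x - (45/68)sin x


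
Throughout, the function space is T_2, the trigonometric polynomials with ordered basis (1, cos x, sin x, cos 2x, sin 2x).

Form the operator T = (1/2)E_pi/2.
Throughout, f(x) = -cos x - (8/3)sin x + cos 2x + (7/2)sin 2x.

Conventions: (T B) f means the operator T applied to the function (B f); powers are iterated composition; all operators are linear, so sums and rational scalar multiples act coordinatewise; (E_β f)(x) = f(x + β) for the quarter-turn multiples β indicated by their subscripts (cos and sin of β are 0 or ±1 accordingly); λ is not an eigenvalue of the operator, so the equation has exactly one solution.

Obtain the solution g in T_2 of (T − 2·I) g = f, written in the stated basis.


write g with unknown coordinates in the stated basis and equate coefficients in (T − 2·I) g = f
solving from the highest basis element down gives g = (40/51)cos x + (58/51)sin x - (2/5)cos 2x - (7/5)sin 2x
check: T g = (29/51)cos x - (20/51)sin x + (1/5)cos 2x + (7/10)sin 2x
so T g − 2·g = -cos x - (8/3)sin x + cos 2x + (7/2)sin 2x = f ✓

g(x) = (40/51)cos x + (58/51)sin x - (2/5)cos 2x - (7/5)sin 2x


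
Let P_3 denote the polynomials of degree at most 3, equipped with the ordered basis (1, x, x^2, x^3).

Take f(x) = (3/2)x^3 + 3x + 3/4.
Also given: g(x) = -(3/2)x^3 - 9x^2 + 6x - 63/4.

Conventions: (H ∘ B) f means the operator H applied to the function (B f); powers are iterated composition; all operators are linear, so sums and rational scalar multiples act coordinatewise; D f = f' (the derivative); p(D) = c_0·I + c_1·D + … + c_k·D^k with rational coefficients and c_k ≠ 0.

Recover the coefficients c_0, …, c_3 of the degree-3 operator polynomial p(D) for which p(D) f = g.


D^0 f = (3/2)x^3 + 3x + 3/4
D^1 f = (9/2)x^2 + 3
D^2 f = 9x
D^3 f = 9
matching coefficients of g against c_0 f + c_1 Df + … from the top degree down determines the c_i
solution: c_0 = -1, c_1 = -2, c_2 = 1, c_3 = -1

c_0 = -1, c_1 = -2, c_2 = 1, c_3 = -1


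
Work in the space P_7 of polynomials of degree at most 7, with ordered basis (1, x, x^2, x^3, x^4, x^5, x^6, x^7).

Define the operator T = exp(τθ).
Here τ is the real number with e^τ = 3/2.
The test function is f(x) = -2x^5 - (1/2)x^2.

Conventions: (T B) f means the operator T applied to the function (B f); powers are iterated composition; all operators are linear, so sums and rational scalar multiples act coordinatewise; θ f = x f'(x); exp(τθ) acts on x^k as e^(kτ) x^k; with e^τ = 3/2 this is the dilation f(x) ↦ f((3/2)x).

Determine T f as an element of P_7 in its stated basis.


exp(τθ) x^k = e^(kτ) x^k; with e^τ = 3/2 this sends x^k to (3/2)^k x^k
x^2 ↦ 9/4 x^2
x^5 ↦ 243/32 x^5
applying this coordinatewise to f: exp(τθ) f = -(243/16)x^5 - (9/8)x^2

g(x) = -(243/16)x^5 - (9/8)x^2


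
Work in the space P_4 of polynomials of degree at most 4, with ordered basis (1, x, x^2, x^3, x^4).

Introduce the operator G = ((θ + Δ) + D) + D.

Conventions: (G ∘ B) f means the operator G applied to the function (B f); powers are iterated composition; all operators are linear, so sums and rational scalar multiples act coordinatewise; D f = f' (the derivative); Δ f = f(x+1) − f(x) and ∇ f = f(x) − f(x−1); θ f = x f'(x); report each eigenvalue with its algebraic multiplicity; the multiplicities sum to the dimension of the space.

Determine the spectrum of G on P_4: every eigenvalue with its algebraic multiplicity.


image of 1: 0
image of x: x + 3
image of x^2: 2x^2 + 6x + 1
image of x^3: 3x^3 + 9x^2 + 3x + 1
image of x^4: 4x^4 + 12x^3 + 6x^2 + 4x + 1
the matrix is upper triangular; its diagonal is (0, 1, 2, 3, 4)
for a triangular matrix the eigenvalues are the diagonal entries, with algebraic multiplicity their repetition count

λ = 0 (multiplicity 1), λ = 1 (multiplicity 1), λ = 2 (multiplicity 1), λ = 3 (multiplicity 1), λ = 4 (multiplicity 1)


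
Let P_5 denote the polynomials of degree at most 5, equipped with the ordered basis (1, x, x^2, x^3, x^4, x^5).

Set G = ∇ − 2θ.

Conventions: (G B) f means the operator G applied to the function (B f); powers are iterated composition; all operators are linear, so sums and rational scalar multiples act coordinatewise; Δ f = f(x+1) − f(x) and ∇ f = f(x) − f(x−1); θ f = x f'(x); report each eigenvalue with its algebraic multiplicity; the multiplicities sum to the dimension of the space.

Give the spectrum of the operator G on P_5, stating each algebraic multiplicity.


image of 1: 0
image of x: -2x + 1
image of x^2: -4x^2 + 2x - 1
image of x^3: -6x^3 + 3x^2 - 3x + 1
image of x^4: -8x^4 + 4x^3 - 6x^2 + 4x - 1
image of x^5: -10x^5 + 5x^4 - 10x^3 + 10x^2 - 5x + 1
the matrix is upper triangular; its diagonal is (0, -2, -4, -6, -8, -10)
for a triangular matrix the eigenvalues are the diagonal entries, with algebraic multiplicity their repetition count

λ = -10 (multiplicity 1), λ = -8 (multiplicity 1), λ = -6 (multiplicity 1), λ = -4 (multiplicity 1), λ = -2 (multiplicity 1), λ = 0 (multiplicity 1)


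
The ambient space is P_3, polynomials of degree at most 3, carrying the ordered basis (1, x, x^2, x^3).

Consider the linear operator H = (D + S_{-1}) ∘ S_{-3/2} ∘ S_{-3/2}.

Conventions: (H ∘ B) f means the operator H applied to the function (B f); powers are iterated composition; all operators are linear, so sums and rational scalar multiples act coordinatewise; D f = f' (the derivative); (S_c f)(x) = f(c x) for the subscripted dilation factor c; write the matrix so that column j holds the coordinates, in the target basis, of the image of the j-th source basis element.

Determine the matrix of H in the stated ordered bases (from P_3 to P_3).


image of 1: 1
image of x: -(9/4)x + 9/4
image of x^2: (81/16)x^2 + (81/8)x
image of x^3: -(729/64)x^3 + (2187/64)x^2
each image's coordinates form column j of the matrix

the matrix is [[1, 9/4, 0, 0]; [0, -9/4, 81/8, 0]; [0, 0, 81/16, 2187/64]; [0, 0, 0, -729/64]] (rows listed top to bottom)


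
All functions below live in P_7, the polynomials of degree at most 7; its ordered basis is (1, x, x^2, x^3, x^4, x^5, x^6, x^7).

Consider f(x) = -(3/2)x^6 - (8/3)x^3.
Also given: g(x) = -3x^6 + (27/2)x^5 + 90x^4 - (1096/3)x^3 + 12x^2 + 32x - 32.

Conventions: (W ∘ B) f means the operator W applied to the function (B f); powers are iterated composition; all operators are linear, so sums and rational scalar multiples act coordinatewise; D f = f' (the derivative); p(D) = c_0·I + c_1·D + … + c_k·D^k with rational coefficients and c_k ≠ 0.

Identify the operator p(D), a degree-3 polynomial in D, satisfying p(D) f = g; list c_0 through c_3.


c_0 = 2, c_1 = -3/2, c_2 = -2, c_3 = 2

D^0 f = -(3/2)x^6 - (8/3)x^3
D^1 f = -9x^5 - 8x^2
D^2 f = -45x^4 - 16x
D^3 f = -180x^3 - 16
matching coefficients of g against c_0 f + c_1 Df + … from the top degree down determines the c_i
solution: c_0 = 2, c_1 = -3/2, c_2 = -2, c_3 = 2


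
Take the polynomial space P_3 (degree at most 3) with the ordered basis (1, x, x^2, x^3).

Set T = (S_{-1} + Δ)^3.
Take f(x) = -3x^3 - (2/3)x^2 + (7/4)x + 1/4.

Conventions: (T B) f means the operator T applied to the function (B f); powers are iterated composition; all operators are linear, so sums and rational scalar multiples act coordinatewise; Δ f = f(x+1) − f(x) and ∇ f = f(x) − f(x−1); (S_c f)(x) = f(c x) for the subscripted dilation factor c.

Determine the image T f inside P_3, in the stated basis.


S_{-1} f = 3x^3 - (2/3)x^2 - (7/4)x + 1/4
Δ f = -9x^2 - (31/3)x - 23/12
(S_{-1} + Δ) f = 3x^3 - (29/3)x^2 - (145/12)x - 5/3
S_{-1} (S_{-1} + Δ) f = -3x^3 - (29/3)x^2 + (145/12)x - 5/3
Δ (S_{-1} + Δ) f = 9x^2 - (31/3)x - 75/4
(S_{-1} + Δ) (S_{-1} + Δ) f = -3x^3 - (2/3)x^2 + (7/4)x - 245/12
S_{-1} (S_{-1} + Δ) (S_{-1} + Δ) f = 3x^3 - (2/3)x^2 - (7/4)x - 245/12
Δ (S_{-1} + Δ) (S_{-1} + Δ) f = -9x^2 - (31/3)x - 23/12
(S_{-1} + Δ) (S_{-1} + Δ) (S_{-1} + Δ) f = 3x^3 - (29/3)x^2 - (145/12)x - 67/3

the image equals g(x) = 3x^3 - (29/3)x^2 - (145/12)x - 67/3
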